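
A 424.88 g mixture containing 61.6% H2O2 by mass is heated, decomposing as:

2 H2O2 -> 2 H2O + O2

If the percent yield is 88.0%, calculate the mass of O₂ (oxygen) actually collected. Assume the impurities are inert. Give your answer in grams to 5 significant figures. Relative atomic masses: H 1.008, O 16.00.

108.33 g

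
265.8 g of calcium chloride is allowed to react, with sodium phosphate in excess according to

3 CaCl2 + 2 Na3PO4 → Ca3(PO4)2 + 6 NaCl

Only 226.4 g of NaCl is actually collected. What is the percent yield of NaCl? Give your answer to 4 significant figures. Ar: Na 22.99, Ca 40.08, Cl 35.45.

80.88 %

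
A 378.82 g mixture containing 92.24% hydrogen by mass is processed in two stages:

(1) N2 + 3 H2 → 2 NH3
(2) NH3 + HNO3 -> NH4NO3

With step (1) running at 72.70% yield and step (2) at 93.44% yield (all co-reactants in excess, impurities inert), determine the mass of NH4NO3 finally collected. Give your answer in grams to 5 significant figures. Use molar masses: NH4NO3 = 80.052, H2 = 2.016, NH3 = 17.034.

6283.6 g

Pure H2 = 378.82 × 0.9224 = 349.424 g.
n(H2) = 349.424 / 2.016 = 173.325 mol.
Step 1 (H2:NH3 = 3:2): theoretical n(NH3) = 115.550 mol; at 72.70% yield, n(NH3) = 84.0049 mol.
Step 2 (NH3:NH4NO3 = 1:1): theoretical n(NH4NO3) = 84.0049 mol, so theoretical mass = 84.0049 × 80.052 = 6724.76 g.
At 93.44% yield, actual mass of NH4NO3 = 6724.76 × 0.9344 = 6283.62 g.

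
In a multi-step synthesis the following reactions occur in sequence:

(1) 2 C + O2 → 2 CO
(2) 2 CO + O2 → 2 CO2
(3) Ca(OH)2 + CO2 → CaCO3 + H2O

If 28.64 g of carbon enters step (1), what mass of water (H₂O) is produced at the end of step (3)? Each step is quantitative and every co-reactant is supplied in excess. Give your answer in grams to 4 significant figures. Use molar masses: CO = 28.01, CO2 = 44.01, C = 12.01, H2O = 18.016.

n(C) = 28.64 / 12.01 = 2.3847 mol.
Reaction (1): C→CO ratio 2:2 ⇒ n(CO) = 2.3847 mol.
Reaction (2): CO→CO2 ratio 2:2 ⇒ n(CO2) = 2.3847 mol.
Reaction (3): CO2→H2O ratio 1:1 ⇒ n(H2O) = 2.3847 mol.
Mass of H2O = 2.3847 × 18.016 = 42.962 g.

42.96 g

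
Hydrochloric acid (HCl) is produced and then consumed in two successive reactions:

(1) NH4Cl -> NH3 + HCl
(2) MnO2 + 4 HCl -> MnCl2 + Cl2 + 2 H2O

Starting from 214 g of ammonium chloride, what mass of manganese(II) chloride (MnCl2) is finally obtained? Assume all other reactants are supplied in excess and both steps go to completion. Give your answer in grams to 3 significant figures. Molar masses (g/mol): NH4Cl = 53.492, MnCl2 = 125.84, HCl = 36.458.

n(NH4Cl) = 214.0 / 53.492 = 4.001 mol.
Step 1 gives a 1:1 ratio of NH4Cl to HCl, so n(HCl) = 4.001 mol.
In step 2 the HCl:MnCl2 ratio is 4:1, so n(MnCl2) = 1.000 mol.
Mass of MnCl2 = 1.000 × 125.84 = 125.9 g.

126 g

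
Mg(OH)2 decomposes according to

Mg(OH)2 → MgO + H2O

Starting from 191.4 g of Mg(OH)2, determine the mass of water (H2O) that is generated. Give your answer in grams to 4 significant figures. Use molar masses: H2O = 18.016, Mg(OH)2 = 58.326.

59.12 g

n(Mg(OH)2) = 191.40 g / 58.326 g/mol = 3.2816 mol.
From the equation the Mg(OH)2:H2O mole ratio is 1:1, so n(H2O) = 3.2816 × 1/1 = 3.2816 mol.
Mass of H2O = 3.2816 mol × 18.016 g/mol = 59.121 g.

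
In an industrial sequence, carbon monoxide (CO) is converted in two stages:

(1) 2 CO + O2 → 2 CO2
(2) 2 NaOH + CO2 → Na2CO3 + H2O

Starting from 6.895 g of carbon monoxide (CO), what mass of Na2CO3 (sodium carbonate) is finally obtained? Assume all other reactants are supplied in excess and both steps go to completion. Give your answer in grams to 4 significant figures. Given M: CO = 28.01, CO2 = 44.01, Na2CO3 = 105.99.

26.09 g

n(CO) = 6.8950 / 28.01 = 0.24616 mol.
Step 1 gives a 2:2 ratio of CO to CO2, so n(CO2) = 0.24616 mol.
In step 2 the CO2:Na2CO3 ratio is 1:1, so n(Na2CO3) = 0.24616 mol.
Mass of Na2CO3 = 0.24616 × 105.99 = 26.091 g.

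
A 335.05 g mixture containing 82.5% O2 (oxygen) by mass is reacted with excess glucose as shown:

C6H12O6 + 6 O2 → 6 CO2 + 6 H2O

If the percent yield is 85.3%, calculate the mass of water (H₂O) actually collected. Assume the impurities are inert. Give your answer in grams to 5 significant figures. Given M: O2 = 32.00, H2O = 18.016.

132.75 g

Pure O2 available = 335.05 g × 0.825 = 276.416 g.
n(O2) = 276.416 g / 32.00 g/mol = 8.63801 mol.
From the equation the O2:H2O mole ratio is 6:6, so n(H2O) = 8.63801 × 6/6 = 8.63801 mol.
Mass of H2O = 8.63801 mol × 18.016 g/mol = 155.622 g.
Actual mass collected = 155.622 g × 0.853 = 132.746 g.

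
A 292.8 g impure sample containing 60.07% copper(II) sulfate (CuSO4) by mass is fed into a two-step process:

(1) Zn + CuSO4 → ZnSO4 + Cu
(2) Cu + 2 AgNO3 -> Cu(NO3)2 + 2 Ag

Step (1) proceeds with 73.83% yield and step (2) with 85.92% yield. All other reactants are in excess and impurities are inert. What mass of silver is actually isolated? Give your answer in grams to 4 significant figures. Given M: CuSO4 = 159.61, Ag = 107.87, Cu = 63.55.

Pure CuSO4 = 292.8 × 0.6007 = 175.88 g.
n(CuSO4) = 175.88 / 159.61 = 1.1020 mol.
Step 1 (CuSO4:Cu = 1:1): theoretical n(Cu) = 1.1020 mol; at 73.83% yield, n(Cu) = 0.81358 mol.
Step 2 (Cu:Ag = 1:2): theoretical n(Ag) = 1.6272 mol, so theoretical mass = 1.6272 × 107.87 = 175.52 g.
At 85.92% yield, actual mass of Ag = 175.52 × 0.8592 = 150.81 g.

150.8 g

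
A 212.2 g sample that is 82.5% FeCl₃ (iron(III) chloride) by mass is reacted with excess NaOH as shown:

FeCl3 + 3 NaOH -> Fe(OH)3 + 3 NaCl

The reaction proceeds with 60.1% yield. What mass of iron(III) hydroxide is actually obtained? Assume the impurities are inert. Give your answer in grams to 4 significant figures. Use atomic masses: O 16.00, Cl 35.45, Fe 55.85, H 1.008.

Pure FeCl3 available = 212.2 g × 0.825 = 175.06 g.
M(FeCl3) = 55.85 + 3(35.45) = 162.20 g/mol.
M(Fe(OH)3) = 55.85 + 3(16.00) + 3(1.008) = 106.874 g/mol.
n(FeCl3) = 175.06 g / 162.20 g/mol = 1.0793 mol.
From the equation the FeCl3:Fe(OH)3 mole ratio is 1:1, so n(Fe(OH)3) = 1.0793 × 1/1 = 1.0793 mol.
Mass of Fe(OH)3 = 1.0793 mol × 106.874 g/mol = 115.35 g.
Actual mass collected = 115.35 g × 0.601 = 69.326 g.

69.33 g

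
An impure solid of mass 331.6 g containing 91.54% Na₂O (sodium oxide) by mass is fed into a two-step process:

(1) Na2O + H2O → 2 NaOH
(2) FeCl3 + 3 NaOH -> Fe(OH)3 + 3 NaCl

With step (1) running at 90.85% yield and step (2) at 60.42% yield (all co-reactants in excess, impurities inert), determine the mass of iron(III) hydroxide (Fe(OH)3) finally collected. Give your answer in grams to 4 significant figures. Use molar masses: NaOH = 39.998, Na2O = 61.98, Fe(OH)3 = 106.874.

Pure Na2O = 331.6 × 0.9154 = 303.55 g.
n(Na2O) = 303.55 / 61.98 = 4.8975 mol.
Step 1 (Na2O:NaOH = 1:2): theoretical n(NaOH) = 9.7950 mol; at 90.85% yield, n(NaOH) = 8.8987 mol.
Step 2 (NaOH:Fe(OH)3 = 3:1): theoretical n(Fe(OH)3) = 2.9662 mol, so theoretical mass = 2.9662 × 106.874 = 317.01 g.
At 60.42% yield, actual mass of Fe(OH)3 = 317.01 × 0.6042 = 191.54 g.

191.5 g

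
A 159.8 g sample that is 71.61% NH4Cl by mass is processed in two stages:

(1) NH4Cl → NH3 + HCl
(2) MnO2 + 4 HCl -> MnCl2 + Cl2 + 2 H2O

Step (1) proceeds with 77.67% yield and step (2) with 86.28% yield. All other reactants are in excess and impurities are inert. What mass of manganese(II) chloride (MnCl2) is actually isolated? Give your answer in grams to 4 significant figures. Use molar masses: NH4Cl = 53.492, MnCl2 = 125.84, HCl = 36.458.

45.10 g

Pure NH4Cl = 159.8 × 0.7161 = 114.43 g.
n(NH4Cl) = 114.43 / 53.492 = 2.1393 mol.
Step 1 (NH4Cl:HCl = 1:1): theoretical n(HCl) = 2.1393 mol; at 77.67% yield, n(HCl) = 1.6616 mol.
Step 2 (HCl:MnCl2 = 4:1): theoretical n(MnCl2) = 0.41539 mol, so theoretical mass = 0.41539 × 125.84 = 52.273 g.
At 86.28% yield, actual mass of MnCl2 = 52.273 × 0.8628 = 45.101 g.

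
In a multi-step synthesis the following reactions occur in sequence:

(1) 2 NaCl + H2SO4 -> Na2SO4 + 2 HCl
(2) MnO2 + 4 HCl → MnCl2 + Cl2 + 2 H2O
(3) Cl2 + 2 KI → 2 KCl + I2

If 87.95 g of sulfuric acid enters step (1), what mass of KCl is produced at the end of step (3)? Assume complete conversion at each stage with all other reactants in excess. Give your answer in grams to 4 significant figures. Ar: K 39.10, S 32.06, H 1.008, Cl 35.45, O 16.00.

66.85 g

M(H2SO4) = 2(1.008) + 32.06 + 4(16.00) = 98.076 g/mol.
M(KCl) = 39.10 + 35.45 = 74.55 g/mol.
n(H2SO4) = 87.95 / 98.076 = 0.89675 mol.
Reaction (1): H2SO4→HCl ratio 1:2 ⇒ n(HCl) = 1.7935 mol.
Reaction (2): HCl→Cl2 ratio 4:1 ⇒ n(Cl2) = 0.44838 mol.
Reaction (3): Cl2→KCl ratio 1:2 ⇒ n(KCl) = 0.89675 mol.
Mass of KCl = 0.89675 × 74.55 = 66.853 g.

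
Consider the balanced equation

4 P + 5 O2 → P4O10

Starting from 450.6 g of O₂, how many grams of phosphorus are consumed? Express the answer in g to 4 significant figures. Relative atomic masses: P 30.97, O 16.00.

M(O2) = 2(16.00) = 32.00 g/mol.
M(P) = 30.97 g/mol.
n(O2) = 450.60 g / 32.00 g/mol = 14.081 mol.
From the equation the O2:P mole ratio is 5:4, so n(P) = 14.081 × 4/5 = 11.265 mol.
Mass of P = 11.265 mol × 30.97 g/mol = 348.88 g.

348.9 g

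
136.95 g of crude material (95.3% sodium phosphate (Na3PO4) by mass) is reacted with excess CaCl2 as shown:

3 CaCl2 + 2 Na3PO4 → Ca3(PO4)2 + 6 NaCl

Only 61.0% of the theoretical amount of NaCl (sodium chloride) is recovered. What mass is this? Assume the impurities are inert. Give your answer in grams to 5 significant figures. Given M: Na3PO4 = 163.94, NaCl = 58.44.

85.140 g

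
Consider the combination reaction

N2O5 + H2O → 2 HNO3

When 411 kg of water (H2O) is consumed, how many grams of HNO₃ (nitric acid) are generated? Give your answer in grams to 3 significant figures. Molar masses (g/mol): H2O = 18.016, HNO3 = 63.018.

Convert: 411 kg = 411000 g.
n(H2O) = 411000 g / 18.016 g/mol = 22810 mol.
From the equation the H2O:HNO3 mole ratio is 1:2, so n(HNO3) = 22810 × 2/1 = 45630 mol.
Mass of HNO3 = 45630 mol × 63.018 g/mol = 2.875 × 10^6 g.

2880000 g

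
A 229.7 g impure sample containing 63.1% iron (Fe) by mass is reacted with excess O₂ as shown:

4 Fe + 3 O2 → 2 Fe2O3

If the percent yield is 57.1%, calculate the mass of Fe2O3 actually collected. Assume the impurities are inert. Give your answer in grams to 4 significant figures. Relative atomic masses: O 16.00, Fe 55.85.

118.3 g

Pure Fe available = 229.7 g × 0.631 = 144.94 g.
M(Fe) = 55.85 g/mol.
M(Fe2O3) = 2(55.85) + 3(16.00) = 159.70 g/mol.
n(Fe) = 144.94 g / 55.85 g/mol = 2.5952 mol.
From the equation the Fe:Fe2O3 mole ratio is 4:2, so n(Fe2O3) = 2.5952 × 2/4 = 1.2976 mol.
Mass of Fe2O3 = 1.2976 mol × 159.70 g/mol = 207.22 g.
Actual mass collected = 207.22 g × 0.571 = 118.33 g.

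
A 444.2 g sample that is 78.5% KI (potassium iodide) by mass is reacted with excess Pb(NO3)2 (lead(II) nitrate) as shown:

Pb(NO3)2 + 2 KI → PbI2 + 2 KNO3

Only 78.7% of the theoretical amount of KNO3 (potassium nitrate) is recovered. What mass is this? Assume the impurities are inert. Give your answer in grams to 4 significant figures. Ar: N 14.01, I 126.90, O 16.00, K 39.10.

Pure KI available = 444.2 g × 0.785 = 348.70 g.
M(KI) = 39.10 + 126.90 = 166.00 g/mol.
M(KNO3) = 39.10 + 14.01 + 3(16.00) = 101.11 g/mol.
n(KI) = 348.70 g / 166.00 g/mol = 2.1006 mol.
From the equation the KI:KNO3 mole ratio is 2:2, so n(KNO3) = 2.1006 × 2/2 = 2.1006 mol.
Mass of KNO3 = 2.1006 mol × 101.11 g/mol = 212.39 g.
Actual mass collected = 212.39 g × 0.787 = 167.15 g.

167.2 g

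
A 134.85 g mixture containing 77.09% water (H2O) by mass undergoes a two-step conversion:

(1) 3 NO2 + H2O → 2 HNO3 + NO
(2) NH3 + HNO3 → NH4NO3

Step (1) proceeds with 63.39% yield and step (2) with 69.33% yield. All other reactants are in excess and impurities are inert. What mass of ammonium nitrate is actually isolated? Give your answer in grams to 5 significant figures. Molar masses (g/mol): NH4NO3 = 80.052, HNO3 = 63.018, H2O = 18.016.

Pure H2O = 134.85 × 0.7709 = 103.956 g.
n(H2O) = 103.956 / 18.016 = 5.77020 mol.
Step 1 (H2O:HNO3 = 1:2): theoretical n(HNO3) = 11.5404 mol; at 63.39% yield, n(HNO3) = 7.31546 mol.
Step 2 (HNO3:NH4NO3 = 1:1): theoretical n(NH4NO3) = 7.31546 mol, so theoretical mass = 7.31546 × 80.052 = 585.617 g.
At 69.33% yield, actual mass of NH4NO3 = 585.617 × 0.6933 = 406.008 g.

406.01 g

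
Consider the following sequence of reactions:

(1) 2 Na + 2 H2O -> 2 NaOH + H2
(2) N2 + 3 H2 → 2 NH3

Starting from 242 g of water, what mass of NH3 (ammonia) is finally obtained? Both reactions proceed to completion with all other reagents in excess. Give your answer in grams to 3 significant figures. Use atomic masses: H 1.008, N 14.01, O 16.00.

M(H2O) = 2(1.008) + 16.00 = 18.016 g/mol.
M(NH3) = 14.01 + 3(1.008) = 17.034 g/mol.
n(H2O) = 242.0 / 18.016 = 13.43 mol.
Step 1 gives a 2:1 ratio of H2O to H2, so n(H2) = 6.716 mol.
In step 2 the H2:NH3 ratio is 3:2, so n(NH3) = 4.478 mol.
Mass of NH3 = 4.478 × 17.034 = 76.27 g.

76.3 g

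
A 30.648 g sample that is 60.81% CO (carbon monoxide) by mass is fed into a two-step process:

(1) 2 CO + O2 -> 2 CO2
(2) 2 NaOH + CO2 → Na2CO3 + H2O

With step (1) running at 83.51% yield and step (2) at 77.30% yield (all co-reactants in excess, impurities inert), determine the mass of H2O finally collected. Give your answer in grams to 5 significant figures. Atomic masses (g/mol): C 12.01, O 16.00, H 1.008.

7.7382 g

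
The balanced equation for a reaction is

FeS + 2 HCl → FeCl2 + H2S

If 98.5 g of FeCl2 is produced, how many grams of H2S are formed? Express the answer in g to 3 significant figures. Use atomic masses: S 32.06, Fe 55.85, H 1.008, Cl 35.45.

26.5 g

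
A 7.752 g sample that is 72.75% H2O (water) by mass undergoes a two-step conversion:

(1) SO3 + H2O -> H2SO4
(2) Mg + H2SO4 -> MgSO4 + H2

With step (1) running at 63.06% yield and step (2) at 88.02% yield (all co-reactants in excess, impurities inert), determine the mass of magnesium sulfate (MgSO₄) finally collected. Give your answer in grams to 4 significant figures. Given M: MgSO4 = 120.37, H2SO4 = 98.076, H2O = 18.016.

20.91 g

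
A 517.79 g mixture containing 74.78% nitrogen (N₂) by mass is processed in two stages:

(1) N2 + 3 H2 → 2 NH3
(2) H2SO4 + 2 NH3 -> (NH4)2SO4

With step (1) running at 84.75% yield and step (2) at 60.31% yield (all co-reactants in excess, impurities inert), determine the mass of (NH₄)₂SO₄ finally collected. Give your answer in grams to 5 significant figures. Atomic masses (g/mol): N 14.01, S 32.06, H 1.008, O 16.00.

Pure N2 = 517.79 × 0.7478 = 387.203 g.
M(N2) = 2(14.01) = 28.02 g/mol.
M((NH4)2SO4) = 2(14.01) + 8(1.008) + 32.06 + 4(16.00) = 132.144 g/mol.
n(N2) = 387.203 / 28.02 = 13.8188 mol.
Step 1 (N2:NH3 = 1:2): theoretical n(NH3) = 27.6376 mol; at 84.75% yield, n(NH3) = 23.4229 mol.
Step 2 (NH3:(NH4)2SO4 = 2:1): theoretical n((NH4)2SO4) = 11.7115 mol, so theoretical mass = 11.7115 × 132.144 = 1547.60 g.
At 60.31% yield, actual mass of (NH4)2SO4 = 1547.60 × 0.6031 = 933.356 g.

933.36 g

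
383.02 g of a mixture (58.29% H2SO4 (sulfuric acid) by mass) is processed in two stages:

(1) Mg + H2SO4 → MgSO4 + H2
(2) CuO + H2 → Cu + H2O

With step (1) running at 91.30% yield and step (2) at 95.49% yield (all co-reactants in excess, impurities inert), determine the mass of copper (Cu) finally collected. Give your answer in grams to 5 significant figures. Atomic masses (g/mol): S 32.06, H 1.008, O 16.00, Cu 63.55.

126.12 g

Pure H2SO4 = 383.02 × 0.5829 = 223.262 g.
M(H2SO4) = 2(1.008) + 32.06 + 4(16.00) = 98.076 g/mol.
M(Cu) = 63.55 g/mol.
n(H2SO4) = 223.262 / 98.076 = 2.27642 mol.
Step 1 (H2SO4:H2 = 1:1): theoretical n(H2) = 2.27642 mol; at 91.30% yield, n(H2) = 2.07837 mol.
Step 2 (H2:Cu = 1:1): theoretical n(Cu) = 2.07837 mol, so theoretical mass = 2.07837 × 63.55 = 132.081 g.
At 95.49% yield, actual mass of Cu = 132.081 × 0.9549 = 126.124 g.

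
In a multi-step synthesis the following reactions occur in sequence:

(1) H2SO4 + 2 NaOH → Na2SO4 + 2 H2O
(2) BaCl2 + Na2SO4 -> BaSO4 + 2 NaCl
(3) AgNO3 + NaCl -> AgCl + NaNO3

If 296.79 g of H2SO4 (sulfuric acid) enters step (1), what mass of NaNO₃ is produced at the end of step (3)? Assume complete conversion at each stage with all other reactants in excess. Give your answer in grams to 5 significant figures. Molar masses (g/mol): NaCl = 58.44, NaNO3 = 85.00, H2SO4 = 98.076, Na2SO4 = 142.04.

514.44 g

n(H2SO4) = 296.79 / 98.076 = 3.02612 mol.
Reaction (1): H2SO4→Na2SO4 ratio 1:1 ⇒ n(Na2SO4) = 3.02612 mol.
Reaction (2): Na2SO4→NaCl ratio 1:2 ⇒ n(NaCl) = 6.05225 mol.
Reaction (3): NaCl→NaNO3 ratio 1:1 ⇒ n(NaNO3) = 6.05225 mol.
Mass of NaNO3 = 6.05225 × 85.00 = 514.441 g.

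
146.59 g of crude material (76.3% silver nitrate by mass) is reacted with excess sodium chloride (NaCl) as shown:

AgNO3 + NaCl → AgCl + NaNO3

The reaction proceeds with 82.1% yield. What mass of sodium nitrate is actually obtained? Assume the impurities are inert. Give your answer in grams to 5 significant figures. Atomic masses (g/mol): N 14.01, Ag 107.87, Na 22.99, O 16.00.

Pure AgNO3 available = 146.59 g × 0.763 = 111.848 g.
M(AgNO3) = 107.87 + 14.01 + 3(16.00) = 169.88 g/mol.
M(NaNO3) = 22.99 + 14.01 + 3(16.00) = 85.00 g/mol.
n(AgNO3) = 111.848 g / 169.88 g/mol = 0.658395 mol.
From the equation the AgNO3:NaNO3 mole ratio is 1:1, so n(NaNO3) = 0.658395 × 1/1 = 0.658395 mol.
Mass of NaNO3 = 0.658395 mol × 85.00 g/mol = 55.9636 g.
Actual mass collected = 55.9636 g × 0.821 = 45.9461 g.

45.946 g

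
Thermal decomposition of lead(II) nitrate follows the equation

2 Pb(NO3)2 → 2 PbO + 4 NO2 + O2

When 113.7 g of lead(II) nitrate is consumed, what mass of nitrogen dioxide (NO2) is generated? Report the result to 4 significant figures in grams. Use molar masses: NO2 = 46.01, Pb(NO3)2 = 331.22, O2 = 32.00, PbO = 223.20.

31.59 g

n(Pb(NO3)2) = 113.70 g / 331.22 g/mol = 0.34328 mol.
From the equation the Pb(NO3)2:NO2 mole ratio is 2:4, so n(NO2) = 0.34328 × 4/2 = 0.68655 mol.
Mass of NO2 = 0.68655 mol × 46.01 g/mol = 31.588 g.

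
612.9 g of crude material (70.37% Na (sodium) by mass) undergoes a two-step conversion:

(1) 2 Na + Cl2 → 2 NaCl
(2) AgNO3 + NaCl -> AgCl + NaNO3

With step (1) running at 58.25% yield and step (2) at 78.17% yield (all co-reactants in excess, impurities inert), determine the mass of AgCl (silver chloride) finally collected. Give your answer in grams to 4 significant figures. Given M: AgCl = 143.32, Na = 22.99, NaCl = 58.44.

1224 g

Pure Na = 612.9 × 0.7037 = 431.30 g.
n(Na) = 431.30 / 22.99 = 18.760 mol.
Step 1 (Na:NaCl = 2:2): theoretical n(NaCl) = 18.760 mol; at 58.25% yield, n(NaCl) = 10.928 mol.
Step 2 (NaCl:AgCl = 1:1): theoretical n(AgCl) = 10.928 mol, so theoretical mass = 10.928 × 143.32 = 1566.2 g.
At 78.17% yield, actual mass of AgCl = 1566.2 × 0.7817 = 1224.3 g.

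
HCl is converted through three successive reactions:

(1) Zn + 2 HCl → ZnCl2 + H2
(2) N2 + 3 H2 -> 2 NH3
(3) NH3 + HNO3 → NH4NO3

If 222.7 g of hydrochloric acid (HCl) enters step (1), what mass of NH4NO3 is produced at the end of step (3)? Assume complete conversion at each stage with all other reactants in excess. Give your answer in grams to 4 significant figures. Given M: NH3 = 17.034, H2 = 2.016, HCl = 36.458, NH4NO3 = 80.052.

n(HCl) = 222.7 / 36.458 = 6.1084 mol.
Reaction (1): HCl→H2 ratio 2:1 ⇒ n(H2) = 3.0542 mol.
Reaction (2): H2→NH3 ratio 3:2 ⇒ n(NH3) = 2.0361 mol.
Reaction (3): NH3→NH4NO3 ratio 1:1 ⇒ n(NH4NO3) = 2.0361 mol.
Mass of NH4NO3 = 2.0361 × 80.052 = 163.00 g.

163.0 g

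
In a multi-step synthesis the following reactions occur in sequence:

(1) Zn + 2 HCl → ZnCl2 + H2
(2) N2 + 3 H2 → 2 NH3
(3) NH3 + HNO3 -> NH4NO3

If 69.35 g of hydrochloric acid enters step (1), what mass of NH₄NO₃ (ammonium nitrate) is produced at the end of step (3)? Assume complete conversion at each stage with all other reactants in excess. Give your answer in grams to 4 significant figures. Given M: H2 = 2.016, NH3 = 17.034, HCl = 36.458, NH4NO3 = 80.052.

n(HCl) = 69.35 / 36.458 = 1.9022 mol.
Reaction (1): HCl→H2 ratio 2:1 ⇒ n(H2) = 0.95109 mol.
Reaction (2): H2→NH3 ratio 3:2 ⇒ n(NH3) = 0.63406 mol.
Reaction (3): NH3→NH4NO3 ratio 1:1 ⇒ n(NH4NO3) = 0.63406 mol.
Mass of NH4NO3 = 0.63406 × 80.052 = 50.758 g.

50.76 g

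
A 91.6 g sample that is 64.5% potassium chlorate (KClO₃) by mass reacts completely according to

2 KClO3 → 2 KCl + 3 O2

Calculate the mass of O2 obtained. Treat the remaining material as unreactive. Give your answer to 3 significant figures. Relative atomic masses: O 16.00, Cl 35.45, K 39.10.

Mass of pure KClO3 = 91.6 g × 0.645 = 59.08 g.
M(KClO3) = 39.10 + 35.45 + 3(16.00) = 122.55 g/mol.
M(O2) = 2(16.00) = 32.00 g/mol.
n(KClO3) = 59.08 g / 122.55 g/mol = 0.4821 mol.
From the equation the KClO3:O2 mole ratio is 2:3, so n(O2) = 0.4821 × 3/2 = 0.7232 mol.
Mass of O2 = 0.7232 mol × 32.00 g/mol = 23.14 g.

23.1 g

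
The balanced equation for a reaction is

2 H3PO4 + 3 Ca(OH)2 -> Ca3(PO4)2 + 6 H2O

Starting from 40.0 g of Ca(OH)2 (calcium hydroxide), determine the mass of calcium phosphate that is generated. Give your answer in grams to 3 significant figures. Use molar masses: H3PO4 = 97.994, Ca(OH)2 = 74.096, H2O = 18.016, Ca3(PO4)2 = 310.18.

55.8 g

n(Ca(OH)2) = 40.00 g / 74.096 g/mol = 0.5398 mol.
From the equation the Ca(OH)2:Ca3(PO4)2 mole ratio is 3:1, so n(Ca3(PO4)2) = 0.5398 × 1/3 = 0.1799 mol.
Mass of Ca3(PO4)2 = 0.1799 mol × 310.18 g/mol = 55.82 g.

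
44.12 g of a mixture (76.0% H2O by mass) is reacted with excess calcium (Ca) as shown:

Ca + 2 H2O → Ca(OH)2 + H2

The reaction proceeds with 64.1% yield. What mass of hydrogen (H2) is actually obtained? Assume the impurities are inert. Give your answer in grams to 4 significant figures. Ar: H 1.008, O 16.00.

1.203 g

Pure H2O available = 44.12 g × 0.760 = 33.531 g.
M(H2O) = 2(1.008) + 16.00 = 18.016 g/mol.
M(H2) = 2(1.008) = 2.016 g/mol.
n(H2O) = 33.531 g / 18.016 g/mol = 1.8612 mol.
From the equation the H2O:H2 mole ratio is 2:1, so n(H2) = 1.8612 × 1/2 = 0.93060 mol.
Mass of H2 = 0.93060 mol × 2.016 g/mol = 1.8761 g.
Actual mass collected = 1.8761 g × 0.641 = 1.2026 g.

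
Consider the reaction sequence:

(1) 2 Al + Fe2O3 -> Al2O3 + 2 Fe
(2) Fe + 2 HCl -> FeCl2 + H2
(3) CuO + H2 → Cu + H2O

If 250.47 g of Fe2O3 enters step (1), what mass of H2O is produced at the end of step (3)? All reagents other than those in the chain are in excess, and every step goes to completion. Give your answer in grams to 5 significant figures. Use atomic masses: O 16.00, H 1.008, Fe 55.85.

56.512 g

M(Fe2O3) = 2(55.85) + 3(16.00) = 159.70 g/mol.
M(H2O) = 2(1.008) + 16.00 = 18.016 g/mol.
n(Fe2O3) = 250.47 / 159.70 = 1.56838 mol.
Reaction (1): Fe2O3→Fe ratio 1:2 ⇒ n(Fe) = 3.13676 mol.
Reaction (2): Fe→H2 ratio 1:1 ⇒ n(H2) = 3.13676 mol.
Reaction (3): H2→H2O ratio 1:1 ⇒ n(H2O) = 3.13676 mol.
Mass of H2O = 3.13676 × 18.016 = 56.5118 g.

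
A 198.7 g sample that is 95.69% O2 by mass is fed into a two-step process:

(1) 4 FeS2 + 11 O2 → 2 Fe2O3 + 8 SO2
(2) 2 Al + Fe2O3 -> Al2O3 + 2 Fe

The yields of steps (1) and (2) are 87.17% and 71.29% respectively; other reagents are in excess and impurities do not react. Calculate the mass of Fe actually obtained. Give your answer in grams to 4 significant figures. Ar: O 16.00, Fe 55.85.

74.99 g

Pure O2 = 198.7 × 0.9569 = 190.14 g.
M(O2) = 2(16.00) = 32.00 g/mol.
M(Fe) = 55.85 g/mol.
n(O2) = 190.14 / 32.00 = 5.9418 mol.
Step 1 (O2:Fe2O3 = 11:2): theoretical n(Fe2O3) = 1.0803 mol; at 87.17% yield, n(Fe2O3) = 0.94171 mol.
Step 2 (Fe2O3:Fe = 1:2): theoretical n(Fe) = 1.8834 mol, so theoretical mass = 1.8834 × 55.85 = 105.19 g.
At 71.29% yield, actual mass of Fe = 105.19 × 0.7129 = 74.990 g.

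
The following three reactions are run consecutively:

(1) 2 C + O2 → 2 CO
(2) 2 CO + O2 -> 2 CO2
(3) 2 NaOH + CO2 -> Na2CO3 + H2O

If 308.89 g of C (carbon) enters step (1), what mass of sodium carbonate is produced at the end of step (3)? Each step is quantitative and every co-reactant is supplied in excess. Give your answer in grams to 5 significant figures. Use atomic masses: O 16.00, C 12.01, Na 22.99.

2726.0 g

M(C) = 12.01 g/mol.
M(Na2CO3) = 2(22.99) + 12.01 + 3(16.00) = 105.99 g/mol.
n(C) = 308.89 / 12.01 = 25.7194 mol.
Reaction (1): C→CO ratio 2:2 ⇒ n(CO) = 25.7194 mol.
Reaction (2): CO→CO2 ratio 2:2 ⇒ n(CO2) = 25.7194 mol.
Reaction (3): CO2→Na2CO3 ratio 1:1 ⇒ n(Na2CO3) = 25.7194 mol.
Mass of Na2CO3 = 25.7194 × 105.99 = 2726.00 g.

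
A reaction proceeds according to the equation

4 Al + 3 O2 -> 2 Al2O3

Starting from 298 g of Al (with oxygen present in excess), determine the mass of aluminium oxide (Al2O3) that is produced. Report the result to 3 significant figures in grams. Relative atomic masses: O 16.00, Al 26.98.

M(Al) = 26.98 g/mol.
M(Al2O3) = 2(26.98) + 3(16.00) = 101.96 g/mol.
n(Al) = 298.0 g / 26.98 g/mol = 11.05 mol.
From the equation the Al:Al2O3 mole ratio is 4:2, so n(Al2O3) = 11.05 × 2/4 = 5.523 mol.
Mass of Al2O3 = 5.523 mol × 101.96 g/mol = 563.1 g.

563 g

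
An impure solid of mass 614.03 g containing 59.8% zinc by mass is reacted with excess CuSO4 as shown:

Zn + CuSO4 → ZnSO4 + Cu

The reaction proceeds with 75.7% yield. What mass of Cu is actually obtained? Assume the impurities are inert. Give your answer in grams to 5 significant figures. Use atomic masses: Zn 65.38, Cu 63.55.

270.18 g

Pure Zn available = 614.03 g × 0.598 = 367.190 g.
M(Zn) = 65.38 g/mol.
M(Cu) = 63.55 g/mol.
n(Zn) = 367.190 g / 65.38 g/mol = 5.61624 mol.
From the equation the Zn:Cu mole ratio is 1:1, so n(Cu) = 5.61624 × 1/1 = 5.61624 mol.
Mass of Cu = 5.61624 mol × 63.55 g/mol = 356.912 g.
Actual mass collected = 356.912 g × 0.757 = 270.183 g.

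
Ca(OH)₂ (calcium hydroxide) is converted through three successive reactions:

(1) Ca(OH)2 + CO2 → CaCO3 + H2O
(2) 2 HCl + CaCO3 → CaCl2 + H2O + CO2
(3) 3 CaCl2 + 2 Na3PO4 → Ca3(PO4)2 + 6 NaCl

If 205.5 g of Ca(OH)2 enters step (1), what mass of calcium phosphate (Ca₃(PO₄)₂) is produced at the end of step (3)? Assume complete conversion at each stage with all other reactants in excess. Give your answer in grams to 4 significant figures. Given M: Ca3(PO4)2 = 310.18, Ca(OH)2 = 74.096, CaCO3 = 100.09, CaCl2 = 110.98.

286.8 g

n(Ca(OH)2) = 205.5 / 74.096 = 2.7734 mol.
Reaction (1): Ca(OH)2→CaCO3 ratio 1:1 ⇒ n(CaCO3) = 2.7734 mol.
Reaction (2): CaCO3→CaCl2 ratio 1:1 ⇒ n(CaCl2) = 2.7734 mol.
Reaction (3): CaCl2→Ca3(PO4)2 ratio 3:1 ⇒ n(Ca3(PO4)2) = 0.92448 mol.
Mass of Ca3(PO4)2 = 0.92448 × 310.18 = 286.75 g.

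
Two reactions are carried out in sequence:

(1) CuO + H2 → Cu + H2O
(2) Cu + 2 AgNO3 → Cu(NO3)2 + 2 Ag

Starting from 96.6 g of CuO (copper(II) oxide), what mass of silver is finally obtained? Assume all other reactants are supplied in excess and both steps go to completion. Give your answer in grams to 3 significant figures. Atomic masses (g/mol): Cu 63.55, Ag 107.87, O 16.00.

262 g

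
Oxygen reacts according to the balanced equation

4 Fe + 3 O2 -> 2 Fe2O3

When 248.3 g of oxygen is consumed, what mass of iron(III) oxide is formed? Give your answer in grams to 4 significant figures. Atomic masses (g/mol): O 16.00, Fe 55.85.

826.1 g

M(O2) = 2(16.00) = 32.00 g/mol.
M(Fe2O3) = 2(55.85) + 3(16.00) = 159.70 g/mol.
n(O2) = 248.30 g / 32.00 g/mol = 7.7594 mol.
From the equation the O2:Fe2O3 mole ratio is 3:2, so n(Fe2O3) = 7.7594 × 2/3 = 5.1729 mol.
Mass of Fe2O3 = 5.1729 mol × 159.70 g/mol = 826.11 g.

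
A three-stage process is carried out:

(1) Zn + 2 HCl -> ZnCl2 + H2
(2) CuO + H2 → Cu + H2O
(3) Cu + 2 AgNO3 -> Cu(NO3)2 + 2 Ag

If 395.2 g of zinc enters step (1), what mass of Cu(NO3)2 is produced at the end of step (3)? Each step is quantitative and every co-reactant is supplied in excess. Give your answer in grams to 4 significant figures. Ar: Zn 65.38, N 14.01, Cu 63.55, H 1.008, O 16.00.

1134 g

M(Zn) = 65.38 g/mol.
M(Cu(NO3)2) = 63.55 + 2(14.01) + 6(16.00) = 187.57 g/mol.
n(Zn) = 395.2 / 65.38 = 6.0447 mol.
Reaction (1): Zn→H2 ratio 1:1 ⇒ n(H2) = 6.0447 mol.
Reaction (2): H2→Cu ratio 1:1 ⇒ n(Cu) = 6.0447 mol.
Reaction (3): Cu→Cu(NO3)2 ratio 1:1 ⇒ n(Cu(NO3)2) = 6.0447 mol.
Mass of Cu(NO3)2 = 6.0447 × 187.57 = 1133.8 g.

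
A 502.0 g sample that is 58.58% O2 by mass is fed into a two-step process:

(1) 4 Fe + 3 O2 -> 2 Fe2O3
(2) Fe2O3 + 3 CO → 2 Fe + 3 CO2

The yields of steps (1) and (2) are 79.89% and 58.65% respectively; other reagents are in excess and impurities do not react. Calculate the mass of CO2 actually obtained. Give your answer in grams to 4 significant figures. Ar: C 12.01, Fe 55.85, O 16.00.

Pure O2 = 502.0 × 0.5858 = 294.07 g.
M(O2) = 2(16.00) = 32.00 g/mol.
M(CO2) = 12.01 + 2(16.00) = 44.01 g/mol.
n(O2) = 294.07 / 32.00 = 9.1897 mol.
Step 1 (O2:Fe2O3 = 3:2): theoretical n(Fe2O3) = 6.1265 mol; at 79.89% yield, n(Fe2O3) = 4.8945 mol.
Step 2 (Fe2O3:CO2 = 1:3): theoretical n(CO2) = 14.683 mol, so theoretical mass = 14.683 × 44.01 = 646.21 g.
At 58.65% yield, actual mass of CO2 = 646.21 × 0.5865 = 379.00 g.

379.0 g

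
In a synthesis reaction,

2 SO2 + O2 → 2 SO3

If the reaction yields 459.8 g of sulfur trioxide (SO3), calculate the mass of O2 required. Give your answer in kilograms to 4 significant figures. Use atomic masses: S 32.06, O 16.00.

M(SO3) = 32.06 + 3(16.00) = 80.06 g/mol.
M(O2) = 2(16.00) = 32.00 g/mol.
n(SO3) = 459.80 g / 80.06 g/mol = 5.7432 mol.
From the equation the SO3:O2 mole ratio is 2:1, so n(O2) = 5.7432 × 1/2 = 2.8716 mol.
Mass of O2 = 2.8716 mol × 32.00 g/mol = 91.891 g.
Converting to kg: 91.891 g = 0.09189 kg.

0.09189 kg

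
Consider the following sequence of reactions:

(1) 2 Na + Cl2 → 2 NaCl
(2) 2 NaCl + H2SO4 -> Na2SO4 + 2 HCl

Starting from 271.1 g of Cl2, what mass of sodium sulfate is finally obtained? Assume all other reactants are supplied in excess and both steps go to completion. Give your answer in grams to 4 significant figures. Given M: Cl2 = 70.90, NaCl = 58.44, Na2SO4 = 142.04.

n(Cl2) = 271.10 / 70.90 = 3.8237 mol.
Step 1 gives a 1:2 ratio of Cl2 to NaCl, so n(NaCl) = 7.6474 mol.
In step 2 the NaCl:Na2SO4 ratio is 2:1, so n(Na2SO4) = 3.8237 mol.
Mass of Na2SO4 = 3.8237 × 142.04 = 543.12 g.

543.1 g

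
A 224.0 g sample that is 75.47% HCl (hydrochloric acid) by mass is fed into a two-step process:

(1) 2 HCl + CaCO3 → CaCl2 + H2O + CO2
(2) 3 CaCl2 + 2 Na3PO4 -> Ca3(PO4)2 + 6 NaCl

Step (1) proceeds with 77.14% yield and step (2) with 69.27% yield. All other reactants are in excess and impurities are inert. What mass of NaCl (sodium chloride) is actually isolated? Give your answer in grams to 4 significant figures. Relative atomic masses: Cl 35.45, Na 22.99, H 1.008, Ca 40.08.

Pure HCl = 224.0 × 0.7547 = 169.05 g.
M(HCl) = 1.008 + 35.45 = 36.458 g/mol.
M(NaCl) = 22.99 + 35.45 = 58.44 g/mol.
n(HCl) = 169.05 / 36.458 = 4.6369 mol.
Step 1 (HCl:CaCl2 = 2:1): theoretical n(CaCl2) = 2.3185 mol; at 77.14% yield, n(CaCl2) = 1.7885 mol.
Step 2 (CaCl2:NaCl = 3:6): theoretical n(NaCl) = 3.5769 mol, so theoretical mass = 3.5769 × 58.44 = 209.04 g.
At 69.27% yield, actual mass of NaCl = 209.04 × 0.6927 = 144.80 g.

144.8 g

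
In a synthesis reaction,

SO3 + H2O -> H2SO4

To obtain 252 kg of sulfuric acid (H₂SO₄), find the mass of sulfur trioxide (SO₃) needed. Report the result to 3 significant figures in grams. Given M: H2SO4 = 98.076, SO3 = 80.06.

Convert: 252 kg = 252000 g.
n(H2SO4) = 252000 g / 98.076 g/mol = 2569 mol.
From the equation the H2SO4:SO3 mole ratio is 1:1, so n(SO3) = 2569 × 1/1 = 2569 mol.
Mass of SO3 = 2569 mol × 80.06 g/mol = 205700 g.

206000 g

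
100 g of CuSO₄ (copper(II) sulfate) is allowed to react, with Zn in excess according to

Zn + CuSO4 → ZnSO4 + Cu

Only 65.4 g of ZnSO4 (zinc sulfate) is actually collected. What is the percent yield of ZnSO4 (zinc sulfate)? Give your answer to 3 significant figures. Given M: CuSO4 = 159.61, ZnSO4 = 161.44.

64.7 %

n(CuSO4) = 100.0 g / 159.61 g/mol = 0.6265 mol.
From the equation the CuSO4:ZnSO4 mole ratio is 1:1, so n(ZnSO4) = 0.6265 × 1/1 = 0.6265 mol.
Mass of ZnSO4 = 0.6265 mol × 161.44 g/mol = 101.1 g.
This is the theoretical yield. Percent yield = 65.4 g / 101.1 g × 100% = 64.66%.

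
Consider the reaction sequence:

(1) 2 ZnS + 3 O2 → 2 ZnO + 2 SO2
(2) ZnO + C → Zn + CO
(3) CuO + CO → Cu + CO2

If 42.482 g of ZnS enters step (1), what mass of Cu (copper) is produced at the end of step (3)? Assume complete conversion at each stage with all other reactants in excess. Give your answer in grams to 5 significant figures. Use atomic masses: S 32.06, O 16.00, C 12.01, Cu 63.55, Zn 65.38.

27.707 g

M(ZnS) = 65.38 + 32.06 = 97.44 g/mol.
M(Cu) = 63.55 g/mol.
n(ZnS) = 42.482 / 97.44 = 0.435981 mol.
Reaction (1): ZnS→ZnO ratio 2:2 ⇒ n(ZnO) = 0.435981 mol.
Reaction (2): ZnO→CO ratio 1:1 ⇒ n(CO) = 0.435981 mol.
Reaction (3): CO→Cu ratio 1:1 ⇒ n(Cu) = 0.435981 mol.
Mass of Cu = 0.435981 × 63.55 = 27.7066 g.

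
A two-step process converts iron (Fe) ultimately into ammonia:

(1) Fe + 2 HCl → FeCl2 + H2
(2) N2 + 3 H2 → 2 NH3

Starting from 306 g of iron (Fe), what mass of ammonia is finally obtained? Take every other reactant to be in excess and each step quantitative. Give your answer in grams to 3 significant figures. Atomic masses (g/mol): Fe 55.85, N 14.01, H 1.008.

M(Fe) = 55.85 g/mol.
M(NH3) = 14.01 + 3(1.008) = 17.034 g/mol.
n(Fe) = 306.0 / 55.85 = 5.479 mol.
Step 1 gives a 1:1 ratio of Fe to H2, so n(H2) = 5.479 mol.
In step 2 the H2:NH3 ratio is 3:2, so n(NH3) = 3.653 mol.
Mass of NH3 = 3.653 × 17.034 = 62.22 g.

62.2 g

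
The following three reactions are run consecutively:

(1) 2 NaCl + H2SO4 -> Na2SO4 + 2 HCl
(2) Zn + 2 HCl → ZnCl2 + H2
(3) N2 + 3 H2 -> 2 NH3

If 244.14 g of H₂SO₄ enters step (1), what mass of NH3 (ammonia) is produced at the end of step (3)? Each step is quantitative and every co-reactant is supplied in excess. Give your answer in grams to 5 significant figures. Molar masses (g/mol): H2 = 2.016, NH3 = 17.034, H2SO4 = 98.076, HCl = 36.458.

28.268 g

n(H2SO4) = 244.14 / 98.076 = 2.48929 mol.
Reaction (1): H2SO4→HCl ratio 1:2 ⇒ n(HCl) = 4.97859 mol.
Reaction (2): HCl→H2 ratio 2:1 ⇒ n(H2) = 2.48929 mol.
Reaction (3): H2→NH3 ratio 3:2 ⇒ n(NH3) = 1.65953 mol.
Mass of NH3 = 1.65953 × 17.034 = 28.2684 g.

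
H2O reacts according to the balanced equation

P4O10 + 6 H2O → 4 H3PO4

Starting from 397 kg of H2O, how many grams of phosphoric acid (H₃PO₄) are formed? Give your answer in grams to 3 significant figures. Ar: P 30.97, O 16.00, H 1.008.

M(H2O) = 2(1.008) + 16.00 = 18.016 g/mol.
M(H3PO4) = 3(1.008) + 30.97 + 4(16.00) = 97.994 g/mol.
Convert: 397 kg = 397000 g.
n(H2O) = 397000 g / 18.016 g/mol = 22040 mol.
From the equation the H2O:H3PO4 mole ratio is 6:4, so n(H3PO4) = 22040 × 4/6 = 14690 mol.
Mass of H3PO4 = 14690 mol × 97.994 g/mol = 1.440 × 10^6 g.

1440000 g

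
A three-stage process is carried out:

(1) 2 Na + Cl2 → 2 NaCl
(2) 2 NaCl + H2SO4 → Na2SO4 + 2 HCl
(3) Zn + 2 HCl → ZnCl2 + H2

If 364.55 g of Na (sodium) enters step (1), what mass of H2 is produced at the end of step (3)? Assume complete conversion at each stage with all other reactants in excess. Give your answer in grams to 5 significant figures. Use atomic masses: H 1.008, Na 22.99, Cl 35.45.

M(Na) = 22.99 g/mol.
M(H2) = 2(1.008) = 2.016 g/mol.
n(Na) = 364.55 / 22.99 = 15.8569 mol.
Reaction (1): Na→NaCl ratio 2:2 ⇒ n(NaCl) = 15.8569 mol.
Reaction (2): NaCl→HCl ratio 2:2 ⇒ n(HCl) = 15.8569 mol.
Reaction (3): HCl→H2 ratio 2:1 ⇒ n(H2) = 7.92845 mol.
Mass of H2 = 7.92845 × 2.016 = 15.9837 g.

15.984 g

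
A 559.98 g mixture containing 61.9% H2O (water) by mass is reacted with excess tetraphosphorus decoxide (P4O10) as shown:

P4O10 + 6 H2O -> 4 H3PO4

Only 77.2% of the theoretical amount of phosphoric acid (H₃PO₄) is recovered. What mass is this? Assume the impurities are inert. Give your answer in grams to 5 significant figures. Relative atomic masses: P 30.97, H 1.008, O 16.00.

Pure H2O available = 559.98 g × 0.619 = 346.628 g.
M(H2O) = 2(1.008) + 16.00 = 18.016 g/mol.
M(H3PO4) = 3(1.008) + 30.97 + 4(16.00) = 97.994 g/mol.
n(H2O) = 346.628 g / 18.016 g/mol = 19.2400 mol.
From the equation the H2O:H3PO4 mole ratio is 6:4, so n(H3PO4) = 19.2400 × 4/6 = 12.8267 mol.
Mass of H3PO4 = 12.8267 mol × 97.994 g/mol = 1256.94 g.
Actual mass collected = 1256.94 g × 0.772 = 970.354 g.

970.35 g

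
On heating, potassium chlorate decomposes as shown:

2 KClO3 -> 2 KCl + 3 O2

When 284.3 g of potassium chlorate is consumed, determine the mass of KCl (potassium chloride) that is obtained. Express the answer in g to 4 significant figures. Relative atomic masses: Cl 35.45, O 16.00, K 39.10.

172.9 g

M(KClO3) = 39.10 + 35.45 + 3(16.00) = 122.55 g/mol.
M(KCl) = 39.10 + 35.45 = 74.55 g/mol.
n(KClO3) = 284.30 g / 122.55 g/mol = 2.3199 mol.
From the equation the KClO3:KCl mole ratio is 2:2, so n(KCl) = 2.3199 × 2/2 = 2.3199 mol.
Mass of KCl = 2.3199 mol × 74.55 g/mol = 172.95 g.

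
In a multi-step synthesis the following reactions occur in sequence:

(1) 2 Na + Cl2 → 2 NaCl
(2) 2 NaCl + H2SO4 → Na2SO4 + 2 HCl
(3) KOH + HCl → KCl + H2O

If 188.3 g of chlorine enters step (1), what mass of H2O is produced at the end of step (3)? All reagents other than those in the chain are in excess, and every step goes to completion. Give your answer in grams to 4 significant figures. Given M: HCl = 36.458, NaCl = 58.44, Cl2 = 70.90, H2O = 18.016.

n(Cl2) = 188.3 / 70.90 = 2.6559 mol.
Reaction (1): Cl2→NaCl ratio 1:2 ⇒ n(NaCl) = 5.3117 mol.
Reaction (2): NaCl→HCl ratio 2:2 ⇒ n(HCl) = 5.3117 mol.
Reaction (3): HCl→H2O ratio 1:1 ⇒ n(H2O) = 5.3117 mol.
Mass of H2O = 5.3117 × 18.016 = 95.696 g.

95.70 g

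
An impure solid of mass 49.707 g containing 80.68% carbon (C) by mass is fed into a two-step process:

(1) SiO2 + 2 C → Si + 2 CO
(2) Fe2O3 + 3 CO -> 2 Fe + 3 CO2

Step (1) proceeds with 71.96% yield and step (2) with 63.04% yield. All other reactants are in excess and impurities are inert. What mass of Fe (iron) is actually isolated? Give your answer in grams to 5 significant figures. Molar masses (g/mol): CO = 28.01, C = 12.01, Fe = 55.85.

Pure C = 49.707 × 0.8068 = 40.1036 g.
n(C) = 40.1036 / 12.01 = 3.33918 mol.
Step 1 (C:CO = 2:2): theoretical n(CO) = 3.33918 mol; at 71.96% yield, n(CO) = 2.40288 mol.
Step 2 (CO:Fe = 3:2): theoretical n(Fe) = 1.60192 mol, so theoretical mass = 1.60192 × 55.85 = 89.4671 g.
At 63.04% yield, actual mass of Fe = 89.4671 × 0.6304 = 56.4001 g.

56.400 g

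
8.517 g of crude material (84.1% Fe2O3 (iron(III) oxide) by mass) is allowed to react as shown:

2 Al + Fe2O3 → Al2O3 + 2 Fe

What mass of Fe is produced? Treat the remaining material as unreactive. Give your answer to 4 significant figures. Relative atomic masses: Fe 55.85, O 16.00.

Mass of pure Fe2O3 = 8.517 g × 0.841 = 7.1628 g.
M(Fe2O3) = 2(55.85) + 3(16.00) = 159.70 g/mol.
M(Fe) = 55.85 g/mol.
n(Fe2O3) = 7.1628 g / 159.70 g/mol = 0.044852 mol.
From the equation the Fe2O3:Fe mole ratio is 1:2, so n(Fe) = 0.044852 × 2/1 = 0.089703 mol.
Mass of Fe = 0.089703 mol × 55.85 g/mol = 5.0099 g.

5.010 g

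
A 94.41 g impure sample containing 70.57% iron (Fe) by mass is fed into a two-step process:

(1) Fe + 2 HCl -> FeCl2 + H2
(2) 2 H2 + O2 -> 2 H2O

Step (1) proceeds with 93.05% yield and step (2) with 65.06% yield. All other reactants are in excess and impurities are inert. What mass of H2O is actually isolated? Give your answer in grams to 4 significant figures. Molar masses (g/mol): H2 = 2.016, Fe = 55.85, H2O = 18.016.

13.01 g

Pure Fe = 94.41 × 0.7057 = 66.625 g.
n(Fe) = 66.625 / 55.85 = 1.1929 mol.
Step 1 (Fe:H2 = 1:1): theoretical n(H2) = 1.1929 mol; at 93.05% yield, n(H2) = 1.1100 mol.
Step 2 (H2:H2O = 2:2): theoretical n(H2O) = 1.1100 mol, so theoretical mass = 1.1100 × 18.016 = 19.998 g.
At 65.06% yield, actual mass of H2O = 19.998 × 0.6506 = 13.011 g.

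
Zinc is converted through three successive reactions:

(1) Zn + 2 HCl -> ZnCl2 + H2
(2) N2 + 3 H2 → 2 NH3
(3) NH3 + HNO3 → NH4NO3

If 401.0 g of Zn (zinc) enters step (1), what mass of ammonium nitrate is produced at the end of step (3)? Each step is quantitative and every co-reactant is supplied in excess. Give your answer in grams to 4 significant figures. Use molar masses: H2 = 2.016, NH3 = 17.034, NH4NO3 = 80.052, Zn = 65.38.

n(Zn) = 401.0 / 65.38 = 6.1334 mol.
Reaction (1): Zn→H2 ratio 1:1 ⇒ n(H2) = 6.1334 mol.
Reaction (2): H2→NH3 ratio 3:2 ⇒ n(NH3) = 4.0889 mol.
Reaction (3): NH3→NH4NO3 ratio 1:1 ⇒ n(NH4NO3) = 4.0889 mol.
Mass of NH4NO3 = 4.0889 × 80.052 = 327.33 g.

327.3 g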